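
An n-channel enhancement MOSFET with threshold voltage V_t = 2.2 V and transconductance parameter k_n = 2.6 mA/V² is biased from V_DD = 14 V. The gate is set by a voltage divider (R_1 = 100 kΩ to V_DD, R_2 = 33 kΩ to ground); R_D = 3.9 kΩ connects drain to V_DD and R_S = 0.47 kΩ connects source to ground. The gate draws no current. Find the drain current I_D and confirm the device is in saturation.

V_G = V_DD·R_2/(R_1+R_2) = 14×33/133 = 3.47 V.
Assume saturation: I_D = (k_n/2)(V_GS − V_t)² with V_GS = V_G − I_D·R_S = 3.47 − 0.47·I_D.
Substituting gives 0.287·I_D² − 2.56·I_D + 2.11 = 0, with roots I_D = 0.92 or 7.98 mA.
The root I_D = 7.98 mA gives V_GS = -0.278 V ≤ V_t, so take I_D = 0.92 mA.
Then V_GS = 3.04 V and V_DS = V_DD − I_D(R_D+R_S) = 14 − 0.92×4.37 = 9.98 V.
Saturation requires V_DS ≥ V_GS − V_t = 0.841 V; 9.98 ≥ 0.841 ✓.

I_D ≈ 0.92 mA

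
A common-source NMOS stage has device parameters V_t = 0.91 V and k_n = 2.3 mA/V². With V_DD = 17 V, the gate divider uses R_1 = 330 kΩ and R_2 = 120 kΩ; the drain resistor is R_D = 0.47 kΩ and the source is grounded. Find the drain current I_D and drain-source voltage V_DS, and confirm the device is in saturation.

V_G = V_DD·R_2/(R_1+R_2) = 17×120/450 = 4.53 V. With the source grounded, V_GS = V_G = 4.53 V.
Assume saturation: I_D = (k_n/2)(V_GS − V_t)² = (2.3/2)×(4.53 − 0.91)² = 1.15×3.62² = 15.1 mA.
V_DS = V_DD − I_D·R_D = 17 − 15.1×0.47 = 9.9 V.
Saturation requires V_DS ≥ V_GS − V_t = 3.62 V; 9.9 ≥ 3.62 ✓.

I_D ≈ 15 mA, V_DS ≈ 9.9 V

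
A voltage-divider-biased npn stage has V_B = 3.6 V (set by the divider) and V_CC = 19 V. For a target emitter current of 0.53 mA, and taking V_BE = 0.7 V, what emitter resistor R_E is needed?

R_E ≈ 5.5 kΩ

V_E = V_B − V_BE = 3.6 − 0.7 = 2.9 V.
R_E = V_E / I_E = 2.9 / 0.53 = 5.47 kΩ.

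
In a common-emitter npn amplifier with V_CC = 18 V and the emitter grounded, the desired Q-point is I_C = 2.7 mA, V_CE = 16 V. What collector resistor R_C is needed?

R_C ≈ 0.74 kΩ

Collector loop: V_CC = I_C·R_C + V_CE.
R_C = (V_CC − V_CE)/I_C = (18 − 16)/2.7 = 0.741 kΩ.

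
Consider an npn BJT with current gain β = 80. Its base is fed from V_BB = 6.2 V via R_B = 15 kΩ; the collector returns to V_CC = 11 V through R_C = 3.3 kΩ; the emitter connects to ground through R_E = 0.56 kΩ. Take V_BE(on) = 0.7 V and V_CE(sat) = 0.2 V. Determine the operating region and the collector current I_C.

Assume active: I_B = (6.2 − 0.7)/(15 + 81×0.56) = 0.0911 mA, I_C = β·I_B = 7.29 mA.
Then V_CE = 11 − 7.29×3.3 − 7.38×0.56 = -17.2 V < 0.2 V — the active assumption fails.
Re-solve with V_CE = 0.2 V. KCL at the emitter: V_E/R_E = (V_BB−0.7−V_E)/R_B + (V_CC−0.2−V_E)/R_C, giving V_E = 1.69 V.
I_C = (V_CC − 0.2 − V_E)/R_C = (10.8 − 1.69)/3.3 = 2.76 mA.
Check: I_B = (5.5 − 1.69)/15 = 0.254 mA, and β·I_B = 20.3 mA > I_C, confirming saturation.

saturation; I_C ≈ 2.8 mA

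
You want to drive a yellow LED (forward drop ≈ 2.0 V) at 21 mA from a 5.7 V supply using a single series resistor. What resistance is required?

R ≈ 0.18 kΩ

The resistor drops V_S − V_D = 5.7 − 2.0 = 3.7 V at 21 mA.
R = 3.7 V / 21 mA = 0.176 kΩ.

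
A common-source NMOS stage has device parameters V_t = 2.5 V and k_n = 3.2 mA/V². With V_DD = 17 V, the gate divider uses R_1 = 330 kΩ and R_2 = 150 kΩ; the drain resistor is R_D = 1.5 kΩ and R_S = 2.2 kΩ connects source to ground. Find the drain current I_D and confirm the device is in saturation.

V_G = V_DD·R_2/(R_1+R_2) = 17×150/480 = 5.31 V.
Assume saturation: I_D = (k_n/2)(V_GS − V_t)² with V_GS = V_G − I_D·R_S = 5.31 − 2.2·I_D.
Substituting gives 7.74·I_D² − 20.8·I_D + 12.7 = 0, with roots I_D = 0.932 or 1.75 mA.
The root I_D = 1.75 mA gives V_GS = 1.45 V ≤ V_t, so take I_D = 0.932 mA.
Then V_GS = 3.26 V and V_DS = V_DD − I_D(R_D+R_S) = 17 − 0.932×3.7 = 13.6 V.
Saturation requires V_DS ≥ V_GS − V_t = 0.763 V; 13.6 ≥ 0.763 ✓.

I_D ≈ 0.93 mA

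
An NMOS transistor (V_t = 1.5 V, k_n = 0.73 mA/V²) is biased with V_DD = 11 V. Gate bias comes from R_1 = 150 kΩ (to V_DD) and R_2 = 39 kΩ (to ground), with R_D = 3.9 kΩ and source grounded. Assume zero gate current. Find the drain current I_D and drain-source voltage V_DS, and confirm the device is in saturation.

I_D ≈ 0.22 mA, V_DS ≈ 10 V

V_G = V_DD·R_2/(R_1+R_2) = 11×39/189 = 2.27 V. With the source grounded, V_GS = V_G = 2.27 V.
Assume saturation: I_D = (k_n/2)(V_GS − V_t)² = (0.73/2)×(2.27 − 1.5)² = 0.365×0.77² = 0.216 mA.
V_DS = V_DD − I_D·R_D = 11 − 0.216×3.9 = 10.2 V.
Saturation requires V_DS ≥ V_GS − V_t = 0.77 V; 10.2 ≥ 0.77 ✓.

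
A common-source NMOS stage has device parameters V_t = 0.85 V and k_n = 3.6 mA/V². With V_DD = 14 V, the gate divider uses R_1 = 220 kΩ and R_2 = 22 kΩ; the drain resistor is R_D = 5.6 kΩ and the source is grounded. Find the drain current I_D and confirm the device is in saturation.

I_D ≈ 0.32 mA

V_G = V_DD·R_2/(R_1+R_2) = 14×22/242 = 1.27 V. With the source grounded, V_GS = V_G = 1.27 V.
Assume saturation: I_D = (k_n/2)(V_GS − V_t)² = (3.6/2)×(1.27 − 0.85)² = 1.8×0.423² = 0.322 mA.
V_DS = V_DD − I_D·R_D = 14 − 0.322×5.6 = 12.2 V.
Saturation requires V_DS ≥ V_GS − V_t = 0.423 V; 12.2 ≥ 0.423 ✓.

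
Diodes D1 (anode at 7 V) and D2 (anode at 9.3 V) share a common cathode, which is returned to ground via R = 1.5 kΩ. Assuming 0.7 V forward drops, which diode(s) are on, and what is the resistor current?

Assume both conduct. Then node N would need to be at both 7−0.7 = 6.3 V and 9.3−0.7 = 8.6 V, which is impossible.
Assume only D2 conducts: V_N = 9.3 − 0.7 = 8.6 V, so I_R = 8.6/1.5 = 5.73 mA.
Check D1: its anode-to-cathode voltage is 7 − 8.6 = -1.6 V < 0.7 V, so it is off. The assumption is consistent.

Only D2 conducts; I_R ≈ 5.7 mA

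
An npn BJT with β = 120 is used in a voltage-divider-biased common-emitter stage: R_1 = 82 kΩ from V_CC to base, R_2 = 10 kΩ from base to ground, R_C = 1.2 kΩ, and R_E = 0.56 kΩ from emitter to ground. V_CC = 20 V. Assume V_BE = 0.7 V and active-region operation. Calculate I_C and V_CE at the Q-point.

I_C ≈ 2.3 mA, V_CE ≈ 16 V

Thevenize the base divider: V_Th = V_CC·R_2/(R_1+R_2) = 20×10/92 = 2.17 V, R_Th = R_1‖R_2 = 8.91 kΩ.
Base-emitter loop: V_Th = I_B·R_Th + V_BE + (β+1)I_B·R_E, so I_B = (2.17 − 0.7) / (8.91 + 121×0.56) = 0.0192 mA.
I_C = β·I_B = 120×0.0192 = 2.31 mA, and I_E = (β+1)I_B = 2.33 mA.
V_CE = V_CC − I_C·R_C − I_E·R_E = 20 − 2.31×1.2 − 2.33×0.56 = 15.9 V.
V_CE = 15.9 V > 0.2 V confirms active-region operation.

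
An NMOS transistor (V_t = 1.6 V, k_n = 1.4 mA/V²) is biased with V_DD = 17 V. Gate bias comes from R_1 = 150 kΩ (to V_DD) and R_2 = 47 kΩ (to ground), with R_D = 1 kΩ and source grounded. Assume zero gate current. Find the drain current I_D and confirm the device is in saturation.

I_D ≈ 4.2 mA

V_G = V_DD·R_2/(R_1+R_2) = 17×47/197 = 4.06 V. With the source grounded, V_GS = V_G = 4.06 V.
Assume saturation: I_D = (k_n/2)(V_GS − V_t)² = (1.4/2)×(4.06 − 1.6)² = 0.7×2.46² = 4.22 mA.
V_DS = V_DD − I_D·R_D = 17 − 4.22×1 = 12.8 V.
Saturation requires V_DS ≥ V_GS − V_t = 2.46 V; 12.8 ≥ 2.46 ✓.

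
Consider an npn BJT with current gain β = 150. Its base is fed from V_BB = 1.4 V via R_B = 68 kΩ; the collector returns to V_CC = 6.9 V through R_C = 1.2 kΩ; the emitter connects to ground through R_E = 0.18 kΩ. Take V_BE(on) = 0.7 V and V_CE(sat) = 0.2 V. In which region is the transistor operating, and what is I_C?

active; I_C ≈ 1.1 mA

Assume active. Base-emitter loop: I_B = (V_BB − V_BE)/(R_B + (β+1)R_E) = (1.4 − 0.7)/(68 + 151×0.18) = 0.00735 mA.
I_C = β·I_B = 150×0.00735 = 1.1 mA.
V_CE = V_CC − I_C·R_C − I_E·R_E = 6.9 − 1.1×1.2 − 1.11×0.18 = 5.38 V > V_CE(sat), so the active-region assumption holds.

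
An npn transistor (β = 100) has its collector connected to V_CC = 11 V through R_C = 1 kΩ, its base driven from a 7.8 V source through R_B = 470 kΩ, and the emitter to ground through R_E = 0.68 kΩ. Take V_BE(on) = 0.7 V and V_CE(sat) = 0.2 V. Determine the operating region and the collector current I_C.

active; I_C ≈ 1.3 mA

Assume active. Base-emitter loop: I_B = (V_BB − V_BE)/(R_B + (β+1)R_E) = (7.8 − 0.7)/(470 + 101×0.68) = 0.0132 mA.
I_C = β·I_B = 100×0.0132 = 1.32 mA.
V_CE = V_CC − I_C·R_C − I_E·R_E = 11 − 1.32×1 − 1.33×0.68 = 8.78 V > V_CE(sat), so the active-region assumption holds.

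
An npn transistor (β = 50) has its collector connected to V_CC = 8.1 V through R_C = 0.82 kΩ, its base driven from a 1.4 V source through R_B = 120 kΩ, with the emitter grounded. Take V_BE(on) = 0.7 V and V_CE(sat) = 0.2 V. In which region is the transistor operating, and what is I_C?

Assume active. Base-emitter loop: I_B = (V_BB − V_BE)/R_B = (1.4 − 0.7)/120 = 0.00583 mA.
I_C = β·I_B = 50×0.00583 = 0.292 mA.
V_CE = V_CC − I_C·R_C = 8.1 − 0.292×0.82 = 7.86 V > V_CE(sat), so the active-region assumption holds.

active; I_C ≈ 0.29 mA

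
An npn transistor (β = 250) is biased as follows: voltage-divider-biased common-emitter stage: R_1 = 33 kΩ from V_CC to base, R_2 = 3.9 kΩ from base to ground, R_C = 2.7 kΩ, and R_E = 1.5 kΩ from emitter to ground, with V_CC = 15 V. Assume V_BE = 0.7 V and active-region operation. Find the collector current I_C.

I_C ≈ 0.58 mA

Thevenize the base divider: V_Th = V_CC·R_2/(R_1+R_2) = 15×3.9/36.9 = 1.59 V, R_Th = R_1‖R_2 = 3.49 kΩ.
Base-emitter loop: V_Th = I_B·R_Th + V_BE + (β+1)I_B·R_E, so I_B = (1.59 − 0.7) / (3.49 + 251×1.5) = 0.00233 mA.
I_C = β·I_B = 250×0.00233 = 0.582 mA, and I_E = (β+1)I_B = 0.585 mA.
V_CE = V_CC − I_C·R_C − I_E·R_E = 15 − 0.582×2.7 − 0.585×1.5 = 12.6 V.
V_CE = 12.6 V > 0.2 V confirms active-region operation.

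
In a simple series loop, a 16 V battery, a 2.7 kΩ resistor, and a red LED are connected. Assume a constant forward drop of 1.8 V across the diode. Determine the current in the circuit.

KVL around the loop: 16 = V_D + I·R = 1.8 + I × 2.7 kΩ.
So I = (16 − 1.8) / 2.7 kΩ = 14.2 / 2.7 = 5.26 mA.

I ≈ 5.3 mA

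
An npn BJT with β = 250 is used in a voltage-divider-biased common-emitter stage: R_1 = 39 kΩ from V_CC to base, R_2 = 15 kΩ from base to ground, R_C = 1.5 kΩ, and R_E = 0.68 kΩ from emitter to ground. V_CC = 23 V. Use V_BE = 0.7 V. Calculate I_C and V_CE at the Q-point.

Thevenize the base divider: V_Th = V_CC·R_2/(R_1+R_2) = 23×15/54 = 6.39 V, R_Th = R_1‖R_2 = 10.8 kΩ.
Base-emitter loop: V_Th = I_B·R_Th + V_BE + (β+1)I_B·R_E, so I_B = (6.39 − 0.7) / (10.8 + 251×0.68) = 0.0313 mA.
I_C = β·I_B = 250×0.0313 = 7.84 mA, and I_E = (β+1)I_B = 7.87 mA.
V_CE = V_CC − I_C·R_C − I_E·R_E = 23 − 7.84×1.5 − 7.87×0.68 = 5.9 V.
V_CE = 5.9 V > 0.2 V confirms active-region operation.

I_C ≈ 7.8 mA, V_CE ≈ 5.9 V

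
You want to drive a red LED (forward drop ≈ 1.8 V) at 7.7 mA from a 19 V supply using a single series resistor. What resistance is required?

R ≈ 2.2 kΩ

The resistor drops V_S − V_D = 19 − 1.8 = 17.2 V at 7.7 mA.
R = 17.2 V / 7.7 mA = 2.23 kΩ.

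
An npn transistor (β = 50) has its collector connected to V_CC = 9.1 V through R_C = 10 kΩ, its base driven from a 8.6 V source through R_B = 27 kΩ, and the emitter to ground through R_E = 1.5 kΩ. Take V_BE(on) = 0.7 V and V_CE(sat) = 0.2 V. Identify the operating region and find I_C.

saturation; I_C ≈ 0.74 mA

Assume active: I_B = (8.6 − 0.7)/(27 + 51×1.5) = 0.0763 mA, I_C = β·I_B = 3.82 mA.
Then V_CE = 9.1 − 3.82×10 − 3.89×1.5 = -34.9 V < 0.2 V — the active assumption fails.
Re-solve with V_CE = 0.2 V. KCL at the emitter: V_E/R_E = (V_BB−0.7−V_E)/R_B + (V_CC−0.2−V_E)/R_C, giving V_E = 1.47 V.
I_C = (V_CC − 0.2 − V_E)/R_C = (8.9 − 1.47)/10 = 0.743 mA.
Check: I_B = (7.9 − 1.47)/27 = 0.238 mA, and β·I_B = 11.9 mA > I_C, confirming saturation.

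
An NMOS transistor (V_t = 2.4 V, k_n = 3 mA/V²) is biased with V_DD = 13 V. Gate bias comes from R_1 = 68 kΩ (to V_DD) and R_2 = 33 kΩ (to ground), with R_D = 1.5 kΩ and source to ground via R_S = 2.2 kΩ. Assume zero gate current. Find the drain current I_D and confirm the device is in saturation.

V_G = V_DD·R_2/(R_1+R_2) = 13×33/101 = 4.25 V.
Assume saturation: I_D = (k_n/2)(V_GS − V_t)² with V_GS = V_G − I_D·R_S = 4.25 − 2.2·I_D.
Substituting gives 7.26·I_D² − 13.2·I_D + 5.12 = 0, with roots I_D = 0.562 or 1.26 mA.
The root I_D = 1.26 mA gives V_GS = 1.49 V ≤ V_t, so take I_D = 0.562 mA.
Then V_GS = 3.01 V and V_DS = V_DD − I_D(R_D+R_S) = 13 − 0.562×3.7 = 10.9 V.
Saturation requires V_DS ≥ V_GS − V_t = 0.612 V; 10.9 ≥ 0.612 ✓.

I_D ≈ 0.56 mA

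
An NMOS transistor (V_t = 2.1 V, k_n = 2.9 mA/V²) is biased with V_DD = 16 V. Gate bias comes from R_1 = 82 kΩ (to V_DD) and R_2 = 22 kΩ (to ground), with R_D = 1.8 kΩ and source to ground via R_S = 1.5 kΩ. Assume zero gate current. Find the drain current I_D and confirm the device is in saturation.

V_G = V_DD·R_2/(R_1+R_2) = 16×22/104 = 3.38 V.
Assume saturation: I_D = (k_n/2)(V_GS − V_t)² with V_GS = V_G − I_D·R_S = 3.38 − 1.5·I_D.
Substituting gives 3.26·I_D² − 6.59·I_D + 2.39 = 0, with roots I_D = 0.475 or 1.54 mA.
The root I_D = 1.54 mA gives V_GS = 1.07 V ≤ V_t, so take I_D = 0.475 mA.
Then V_GS = 2.67 V and V_DS = V_DD − I_D(R_D+R_S) = 16 − 0.475×3.3 = 14.4 V.
Saturation requires V_DS ≥ V_GS − V_t = 0.572 V; 14.4 ≥ 0.572 ✓.

I_D ≈ 0.47 mA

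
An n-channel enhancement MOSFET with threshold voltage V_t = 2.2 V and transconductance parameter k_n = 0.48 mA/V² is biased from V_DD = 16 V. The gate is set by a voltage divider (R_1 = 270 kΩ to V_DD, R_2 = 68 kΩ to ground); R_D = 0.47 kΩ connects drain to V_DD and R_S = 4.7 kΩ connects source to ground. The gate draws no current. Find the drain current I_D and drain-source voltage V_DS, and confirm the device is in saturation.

I_D ≈ 0.088 mA, V_DS ≈ 16 V

V_G = V_DD·R_2/(R_1+R_2) = 16×68/338 = 3.22 V.
Assume saturation: I_D = (k_n/2)(V_GS − V_t)² with V_GS = V_G − I_D·R_S = 3.22 − 4.7·I_D.
Substituting gives 5.3·I_D² − 3.3·I_D + 0.249 = 0, with roots I_D = 0.088 or 0.534 mA.
The root I_D = 0.534 mA gives V_GS = 0.708 V ≤ V_t, so take I_D = 0.088 mA.
Then V_GS = 2.81 V and V_DS = V_DD − I_D(R_D+R_S) = 16 − 0.088×5.17 = 15.5 V.
Saturation requires V_DS ≥ V_GS − V_t = 0.605 V; 15.5 ≥ 0.605 ✓.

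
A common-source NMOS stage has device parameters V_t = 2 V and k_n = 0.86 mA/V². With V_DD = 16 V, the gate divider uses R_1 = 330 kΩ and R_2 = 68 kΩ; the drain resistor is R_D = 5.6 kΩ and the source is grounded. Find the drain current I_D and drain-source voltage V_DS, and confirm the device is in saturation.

I_D ≈ 0.23 mA, V_DS ≈ 15 V

V_G = V_DD·R_2/(R_1+R_2) = 16×68/398 = 2.73 V. With the source grounded, V_GS = V_G = 2.73 V.
Assume saturation: I_D = (k_n/2)(V_GS − V_t)² = (0.86/2)×(2.73 − 2)² = 0.43×0.734² = 0.231 mA.
V_DS = V_DD − I_D·R_D = 16 − 0.231×5.6 = 14.7 V.
Saturation requires V_DS ≥ V_GS − V_t = 0.734 V; 14.7 ≥ 0.734 ✓.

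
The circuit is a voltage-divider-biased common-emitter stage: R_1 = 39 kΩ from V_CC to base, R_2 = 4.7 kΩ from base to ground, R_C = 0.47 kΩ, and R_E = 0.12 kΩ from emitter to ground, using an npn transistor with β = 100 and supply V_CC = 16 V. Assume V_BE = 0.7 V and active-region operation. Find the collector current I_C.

Thevenize the base divider: V_Th = V_CC·R_2/(R_1+R_2) = 16×4.7/43.7 = 1.72 V, R_Th = R_1‖R_2 = 4.19 kΩ.
Base-emitter loop: V_Th = I_B·R_Th + V_BE + (β+1)I_B·R_E, so I_B = (1.72 − 0.7) / (4.19 + 101×0.12) = 0.0626 mA.
I_C = β·I_B = 100×0.0626 = 6.26 mA, and I_E = (β+1)I_B = 6.32 mA.
V_CE = V_CC − I_C·R_C − I_E·R_E = 16 − 6.26×0.47 − 6.32×0.12 = 12.3 V.
V_CE = 12.3 V > 0.2 V confirms active-region operation.

I_C ≈ 6.3 mA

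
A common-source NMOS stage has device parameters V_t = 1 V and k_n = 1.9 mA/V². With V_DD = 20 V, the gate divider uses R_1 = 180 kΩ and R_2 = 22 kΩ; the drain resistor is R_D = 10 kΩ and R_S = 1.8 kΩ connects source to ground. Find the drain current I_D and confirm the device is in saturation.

I_D ≈ 0.33 mA

V_G = V_DD·R_2/(R_1+R_2) = 20×22/202 = 2.18 V.
Assume saturation: I_D = (k_n/2)(V_GS − V_t)² with V_GS = V_G − I_D·R_S = 2.18 − 1.8·I_D.
Substituting gives 3.08·I_D² − 5.03·I_D + 1.32 = 0, with roots I_D = 0.328 or 1.31 mA.
The root I_D = 1.31 mA gives V_GS = -0.172 V ≤ V_t, so take I_D = 0.328 mA.
Then V_GS = 1.59 V and V_DS = V_DD − I_D(R_D+R_S) = 20 − 0.328×11.8 = 16.1 V.
Saturation requires V_DS ≥ V_GS − V_t = 0.588 V; 16.1 ≥ 0.588 ✓.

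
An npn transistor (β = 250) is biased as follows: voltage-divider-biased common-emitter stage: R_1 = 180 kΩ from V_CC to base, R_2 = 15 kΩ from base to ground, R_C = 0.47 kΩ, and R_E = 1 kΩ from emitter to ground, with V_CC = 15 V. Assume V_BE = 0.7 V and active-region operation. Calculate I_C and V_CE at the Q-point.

I_C ≈ 0.43 mA, V_CE ≈ 14 V

Thevenize the base divider: V_Th = V_CC·R_2/(R_1+R_2) = 15×15/195 = 1.15 V, R_Th = R_1‖R_2 = 13.8 kΩ.
Base-emitter loop: V_Th = I_B·R_Th + V_BE + (β+1)I_B·R_E, so I_B = (1.15 − 0.7) / (13.8 + 251×1) = 0.00171 mA.
I_C = β·I_B = 250×0.00171 = 0.428 mA, and I_E = (β+1)I_B = 0.43 mA.
V_CE = V_CC − I_C·R_C − I_E·R_E = 15 − 0.428×0.47 − 0.43×1 = 14.4 V.
V_CE = 14.4 V > 0.2 V confirms active-region operation.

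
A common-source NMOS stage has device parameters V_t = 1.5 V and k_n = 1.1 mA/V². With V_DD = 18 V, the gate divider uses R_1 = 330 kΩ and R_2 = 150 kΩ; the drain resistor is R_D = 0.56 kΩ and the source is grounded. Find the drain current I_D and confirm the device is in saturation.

I_D ≈ 9.4 mA

V_G = V_DD·R_2/(R_1+R_2) = 18×150/480 = 5.62 V. With the source grounded, V_GS = V_G = 5.62 V.
Assume saturation: I_D = (k_n/2)(V_GS − V_t)² = (1.1/2)×(5.62 − 1.5)² = 0.55×4.12² = 9.36 mA.
V_DS = V_DD − I_D·R_D = 18 − 9.36×0.56 = 12.8 V.
Saturation requires V_DS ≥ V_GS − V_t = 4.12 V; 12.8 ≥ 4.12 ✓.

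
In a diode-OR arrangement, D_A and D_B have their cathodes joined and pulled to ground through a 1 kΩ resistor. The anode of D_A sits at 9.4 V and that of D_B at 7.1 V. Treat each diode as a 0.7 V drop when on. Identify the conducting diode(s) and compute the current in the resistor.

Only D_A conducts; I_R ≈ 8.7 mA

Assume both conduct. Then node N would need to be at both 9.4−0.7 = 8.7 V and 7.1−0.7 = 6.4 V, which is impossible.
Assume only D_A conducts: V_N = 9.4 − 0.7 = 8.7 V, so I_R = 8.7/1 = 8.7 mA.
Check D_B: its anode-to-cathode voltage is 7.1 − 8.7 = -1.6 V < 0.7 V, so it is off. The assumption is consistent.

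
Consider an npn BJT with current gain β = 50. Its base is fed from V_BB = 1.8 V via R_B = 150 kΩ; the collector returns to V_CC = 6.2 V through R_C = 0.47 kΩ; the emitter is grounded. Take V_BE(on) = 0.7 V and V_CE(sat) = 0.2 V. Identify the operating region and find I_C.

Assume active. Base-emitter loop: I_B = (V_BB − V_BE)/R_B = (1.8 − 0.7)/150 = 0.00733 mA.
I_C = β·I_B = 50×0.00733 = 0.367 mA.
V_CE = V_CC − I_C·R_C = 6.2 − 0.367×0.47 = 6.03 V > V_CE(sat), so the active-region assumption holds.

active; I_C ≈ 0.37 mA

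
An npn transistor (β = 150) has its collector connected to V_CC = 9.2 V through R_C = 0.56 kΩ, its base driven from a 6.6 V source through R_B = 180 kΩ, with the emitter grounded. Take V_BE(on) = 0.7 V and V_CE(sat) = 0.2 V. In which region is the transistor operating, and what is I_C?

active; I_C ≈ 4.9 mA

Assume active. Base-emitter loop: I_B = (V_BB − V_BE)/R_B = (6.6 − 0.7)/180 = 0.0328 mA.
I_C = β·I_B = 150×0.0328 = 4.92 mA.
V_CE = V_CC − I_C·R_C = 9.2 − 4.92×0.56 = 6.45 V > V_CE(sat), so the active-region assumption holds.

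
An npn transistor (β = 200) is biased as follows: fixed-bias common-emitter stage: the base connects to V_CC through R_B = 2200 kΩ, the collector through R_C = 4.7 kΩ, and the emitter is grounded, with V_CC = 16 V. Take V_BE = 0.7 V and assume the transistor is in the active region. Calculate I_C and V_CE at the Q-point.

Base loop: V_CC = I_B·R_B + V_BE, so I_B = (16 − 0.7)/2200 kΩ = 0.00695 mA.
In the active region I_C = β·I_B = 200 × 0.00695 = 1.39 mA.
Collector loop: V_CE = V_CC − I_C·R_C = 16 − 1.39×4.7 = 9.46 V.
Since V_CE = 9.46 V > V_CE(sat) ≈ 0.2 V, the transistor is in the active region as assumed.

I_C ≈ 1.4 mA, V_CE ≈ 9.5 V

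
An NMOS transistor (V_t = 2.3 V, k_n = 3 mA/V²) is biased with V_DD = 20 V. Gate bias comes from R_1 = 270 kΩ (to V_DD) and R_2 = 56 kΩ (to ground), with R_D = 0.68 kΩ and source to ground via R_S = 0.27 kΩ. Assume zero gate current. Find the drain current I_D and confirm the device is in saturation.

I_D ≈ 1.1 mA

V_G = V_DD·R_2/(R_1+R_2) = 20×56/326 = 3.44 V.
Assume saturation: I_D = (k_n/2)(V_GS − V_t)² with V_GS = V_G − I_D·R_S = 3.44 − 0.27·I_D.
Substituting gives 0.109·I_D² − 1.92·I_D + 1.93 = 0, with roots I_D = 1.07 or 16.5 mA.
The root I_D = 16.5 mA gives V_GS = -1.01 V ≤ V_t, so take I_D = 1.07 mA.
Then V_GS = 3.15 V and V_DS = V_DD − I_D(R_D+R_S) = 20 − 1.07×0.95 = 19 V.
Saturation requires V_DS ≥ V_GS − V_t = 0.846 V; 19 ≥ 0.846 ✓.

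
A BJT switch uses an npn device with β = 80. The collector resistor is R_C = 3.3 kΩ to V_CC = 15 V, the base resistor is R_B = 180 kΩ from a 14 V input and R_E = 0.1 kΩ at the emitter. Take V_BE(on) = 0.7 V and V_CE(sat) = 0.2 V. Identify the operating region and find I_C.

saturation; I_C ≈ 4.4 mA

Assume active: I_B = (14 − 0.7)/(180 + 81×0.1) = 0.0707 mA, I_C = β·I_B = 5.66 mA.
Then V_CE = 15 − 5.66×3.3 − 5.73×0.1 = -4.24 V < 0.2 V — the active assumption fails.
Re-solve with V_CE = 0.2 V. KCL at the emitter: V_E/R_E = (V_BB−0.7−V_E)/R_B + (V_CC−0.2−V_E)/R_C, giving V_E = 0.442 V.
I_C = (V_CC − 0.2 − V_E)/R_C = (14.8 − 0.442)/3.3 = 4.35 mA.
Check: I_B = (13.3 − 0.442)/180 = 0.0714 mA, and β·I_B = 5.71 mA > I_C, confirming saturation.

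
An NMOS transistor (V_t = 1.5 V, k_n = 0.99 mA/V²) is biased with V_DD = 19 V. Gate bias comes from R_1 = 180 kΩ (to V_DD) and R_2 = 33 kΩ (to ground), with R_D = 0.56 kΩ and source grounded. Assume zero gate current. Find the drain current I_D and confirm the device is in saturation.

V_G = V_DD·R_2/(R_1+R_2) = 19×33/213 = 2.94 V. With the source grounded, V_GS = V_G = 2.94 V.
Assume saturation: I_D = (k_n/2)(V_GS − V_t)² = (0.99/2)×(2.94 − 1.5)² = 0.495×1.44² = 1.03 mA.
V_DS = V_DD − I_D·R_D = 19 − 1.03×0.56 = 18.4 V.
Saturation requires V_DS ≥ V_GS − V_t = 1.44 V; 18.4 ≥ 1.44 ✓.

I_D ≈ 1 mA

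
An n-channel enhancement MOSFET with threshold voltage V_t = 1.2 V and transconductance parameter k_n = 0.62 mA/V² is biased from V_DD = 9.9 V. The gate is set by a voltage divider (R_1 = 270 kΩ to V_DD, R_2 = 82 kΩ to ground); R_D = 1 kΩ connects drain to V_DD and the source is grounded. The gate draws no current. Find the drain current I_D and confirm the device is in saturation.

V_G = V_DD·R_2/(R_1+R_2) = 9.9×82/352 = 2.31 V. With the source grounded, V_GS = V_G = 2.31 V.
Assume saturation: I_D = (k_n/2)(V_GS − V_t)² = (0.62/2)×(2.31 − 1.2)² = 0.31×1.11² = 0.379 mA.
V_DS = V_DD − I_D·R_D = 9.9 − 0.379×1 = 9.52 V.
Saturation requires V_DS ≥ V_GS − V_t = 1.11 V; 9.52 ≥ 1.11 ✓.

I_D ≈ 0.38 mA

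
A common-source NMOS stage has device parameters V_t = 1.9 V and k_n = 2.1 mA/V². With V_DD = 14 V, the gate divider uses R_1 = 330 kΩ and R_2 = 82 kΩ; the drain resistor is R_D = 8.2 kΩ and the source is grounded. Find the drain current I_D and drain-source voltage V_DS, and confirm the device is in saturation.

I_D ≈ 0.83 mA, V_DS ≈ 7.2 V

V_G = V_DD·R_2/(R_1+R_2) = 14×82/412 = 2.79 V. With the source grounded, V_GS = V_G = 2.79 V.
Assume saturation: I_D = (k_n/2)(V_GS − V_t)² = (2.1/2)×(2.79 − 1.9)² = 1.05×0.886² = 0.825 mA.
V_DS = V_DD − I_D·R_D = 14 − 0.825×8.2 = 7.23 V.
Saturation requires V_DS ≥ V_GS − V_t = 0.886 V; 7.23 ≥ 0.886 ✓.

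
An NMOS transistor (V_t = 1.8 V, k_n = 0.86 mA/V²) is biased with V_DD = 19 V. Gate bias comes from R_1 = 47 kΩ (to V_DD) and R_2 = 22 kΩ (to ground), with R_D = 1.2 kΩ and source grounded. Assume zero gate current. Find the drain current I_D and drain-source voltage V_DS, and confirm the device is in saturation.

I_D ≈ 7.8 mA, V_DS ≈ 9.6 V

V_G = V_DD·R_2/(R_1+R_2) = 19×22/69 = 6.06 V. With the source grounded, V_GS = V_G = 6.06 V.
Assume saturation: I_D = (k_n/2)(V_GS − V_t)² = (0.86/2)×(6.06 − 1.8)² = 0.43×4.26² = 7.8 mA.
V_DS = V_DD − I_D·R_D = 19 − 7.8×1.2 = 9.64 V.
Saturation requires V_DS ≥ V_GS − V_t = 4.26 V; 9.64 ≥ 4.26 ✓.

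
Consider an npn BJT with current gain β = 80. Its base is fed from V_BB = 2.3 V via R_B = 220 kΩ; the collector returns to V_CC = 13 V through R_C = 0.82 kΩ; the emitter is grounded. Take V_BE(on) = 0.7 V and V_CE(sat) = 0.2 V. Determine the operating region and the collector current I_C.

Assume active. Base-emitter loop: I_B = (V_BB − V_BE)/R_B = (2.3 − 0.7)/220 = 0.00727 mA.
I_C = β·I_B = 80×0.00727 = 0.582 mA.
V_CE = V_CC − I_C·R_C = 13 − 0.582×0.82 = 12.5 V > V_CE(sat), so the active-region assumption holds.

active; I_C ≈ 0.58 mA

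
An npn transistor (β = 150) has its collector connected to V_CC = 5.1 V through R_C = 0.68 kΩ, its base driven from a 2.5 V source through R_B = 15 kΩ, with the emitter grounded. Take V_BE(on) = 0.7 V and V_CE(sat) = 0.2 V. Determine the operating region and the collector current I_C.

saturation; I_C ≈ 7.2 mA

Assume active: I_B = (2.5 − 0.7)/15 = 0.12 mA, giving I_C = β·I_B = 18 mA.
But then V_CE = 5.1 − 18×0.68 = -7.14 V < V_CE(sat) = 0.2 V — impossible in the active region.
So the transistor is saturated. With V_CE = 0.2 V, I_C = (V_CC − 0.2)/R_C = 4.9/0.68 = 7.21 mA.
Check: β·I_B = 18 mA > I_C = 7.21 mA, confirming saturation.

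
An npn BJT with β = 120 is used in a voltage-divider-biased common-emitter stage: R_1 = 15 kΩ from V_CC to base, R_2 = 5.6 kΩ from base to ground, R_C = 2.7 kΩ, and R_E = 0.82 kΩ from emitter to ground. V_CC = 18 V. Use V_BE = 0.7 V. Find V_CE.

V_CE ≈ 0.82 V

Thevenize the base divider: V_Th = V_CC·R_2/(R_1+R_2) = 18×5.6/20.6 = 4.89 V, R_Th = R_1‖R_2 = 4.08 kΩ.
Base-emitter loop: V_Th = I_B·R_Th + V_BE + (β+1)I_B·R_E, so I_B = (4.89 − 0.7) / (4.08 + 121×0.82) = 0.0406 mA.
I_C = β·I_B = 120×0.0406 = 4.87 mA, and I_E = (β+1)I_B = 4.91 mA.
V_CE = V_CC − I_C·R_C − I_E·R_E = 18 − 4.87×2.7 − 4.91×0.82 = 0.82 V.
V_CE = 0.82 V > 0.2 V confirms active-region operation.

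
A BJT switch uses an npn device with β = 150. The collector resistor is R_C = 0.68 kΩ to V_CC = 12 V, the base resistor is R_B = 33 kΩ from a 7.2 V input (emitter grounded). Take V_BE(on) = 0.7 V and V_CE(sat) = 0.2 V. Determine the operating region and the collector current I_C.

Assume active: I_B = (7.2 − 0.7)/33 = 0.197 mA, giving I_C = β·I_B = 29.5 mA.
But then V_CE = 12 − 29.5×0.68 = -8.09 V < V_CE(sat) = 0.2 V — impossible in the active region.
So the transistor is saturated. With V_CE = 0.2 V, I_C = (V_CC − 0.2)/R_C = 11.8/0.68 = 17.4 mA.
Check: β·I_B = 29.5 mA > I_C = 17.4 mA, confirming saturation.

saturation; I_C ≈ 17 mA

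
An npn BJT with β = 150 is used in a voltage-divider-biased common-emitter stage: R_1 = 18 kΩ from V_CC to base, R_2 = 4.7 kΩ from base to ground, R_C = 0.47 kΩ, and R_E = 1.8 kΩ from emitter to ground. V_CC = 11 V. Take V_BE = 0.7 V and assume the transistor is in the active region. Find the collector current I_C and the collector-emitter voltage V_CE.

Thevenize the base divider: V_Th = V_CC·R_2/(R_1+R_2) = 11×4.7/22.7 = 2.28 V, R_Th = R_1‖R_2 = 3.73 kΩ.
Base-emitter loop: V_Th = I_B·R_Th + V_BE + (β+1)I_B·R_E, so I_B = (2.28 − 0.7) / (3.73 + 151×1.8) = 0.00573 mA.
I_C = β·I_B = 150×0.00573 = 0.859 mA, and I_E = (β+1)I_B = 0.865 mA.
V_CE = V_CC − I_C·R_C − I_E·R_E = 11 − 0.859×0.47 − 0.865×1.8 = 9.04 V.
V_CE = 9.04 V > 0.2 V confirms active-region operation.

I_C ≈ 0.86 mA, V_CE ≈ 9 V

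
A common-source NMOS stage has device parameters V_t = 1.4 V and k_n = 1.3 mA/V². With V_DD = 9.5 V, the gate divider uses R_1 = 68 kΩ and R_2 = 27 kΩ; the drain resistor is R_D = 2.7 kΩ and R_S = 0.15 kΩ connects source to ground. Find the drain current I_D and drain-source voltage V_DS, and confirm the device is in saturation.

I_D ≈ 0.89 mA, V_DS ≈ 7 V

V_G = V_DD·R_2/(R_1+R_2) = 9.5×27/95 = 2.7 V.
Assume saturation: I_D = (k_n/2)(V_GS − V_t)² with V_GS = V_G − I_D·R_S = 2.7 − 0.15·I_D.
Substituting gives 0.0146·I_D² − 1.25·I_D + 1.1 = 0, with roots I_D = 0.885 or 84.8 mA.
The root I_D = 84.8 mA gives V_GS = -10 V ≤ V_t, so take I_D = 0.885 mA.
Then V_GS = 2.57 V and V_DS = V_DD − I_D(R_D+R_S) = 9.5 − 0.885×2.85 = 6.98 V.
Saturation requires V_DS ≥ V_GS − V_t = 1.17 V; 6.98 ≥ 1.17 ✓.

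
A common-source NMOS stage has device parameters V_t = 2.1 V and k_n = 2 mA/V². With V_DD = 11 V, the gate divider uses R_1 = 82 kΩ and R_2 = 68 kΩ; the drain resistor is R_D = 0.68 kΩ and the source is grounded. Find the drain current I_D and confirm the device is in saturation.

V_G = V_DD·R_2/(R_1+R_2) = 11×68/150 = 4.99 V. With the source grounded, V_GS = V_G = 4.99 V.
Assume saturation: I_D = (k_n/2)(V_GS − V_t)² = (2/2)×(4.99 − 2.1)² = 1×2.89² = 8.33 mA.
V_DS = V_DD − I_D·R_D = 11 − 8.33×0.68 = 5.33 V.
Saturation requires V_DS ≥ V_GS − V_t = 2.89 V; 5.33 ≥ 2.89 ✓.

I_D ≈ 8.3 mA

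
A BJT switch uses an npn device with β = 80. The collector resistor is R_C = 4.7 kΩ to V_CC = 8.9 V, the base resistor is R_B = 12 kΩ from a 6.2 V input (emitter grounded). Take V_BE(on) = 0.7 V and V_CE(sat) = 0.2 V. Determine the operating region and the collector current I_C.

Assume active: I_B = (6.2 − 0.7)/12 = 0.458 mA, giving I_C = β·I_B = 36.7 mA.
But then V_CE = 8.9 − 36.7×4.7 = -163 V < V_CE(sat) = 0.2 V — impossible in the active region.
So the transistor is saturated. With V_CE = 0.2 V, I_C = (V_CC − 0.2)/R_C = 8.7/4.7 = 1.85 mA.
Check: β·I_B = 36.7 mA > I_C = 1.85 mA, confirming saturation.

saturation; I_C ≈ 1.9 mA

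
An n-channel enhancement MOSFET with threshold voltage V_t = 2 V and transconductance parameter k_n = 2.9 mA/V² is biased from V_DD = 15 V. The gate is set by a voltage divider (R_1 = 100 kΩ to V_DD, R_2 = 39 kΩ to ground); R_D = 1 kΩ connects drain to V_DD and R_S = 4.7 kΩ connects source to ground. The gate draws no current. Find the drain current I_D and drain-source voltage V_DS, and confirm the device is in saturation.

V_G = V_DD·R_2/(R_1+R_2) = 15×39/139 = 4.21 V.
Assume saturation: I_D = (k_n/2)(V_GS − V_t)² with V_GS = V_G − I_D·R_S = 4.21 − 4.7·I_D.
Substituting gives 32·I_D² − 31.1·I_D + 7.07 = 0, with roots I_D = 0.363 or 0.608 mA.
The root I_D = 0.608 mA gives V_GS = 1.35 V ≤ V_t, so take I_D = 0.363 mA.
Then V_GS = 2.5 V and V_DS = V_DD − I_D(R_D+R_S) = 15 − 0.363×5.7 = 12.9 V.
Saturation requires V_DS ≥ V_GS − V_t = 0.501 V; 12.9 ≥ 0.501 ✓.

I_D ≈ 0.36 mA, V_DS ≈ 13 V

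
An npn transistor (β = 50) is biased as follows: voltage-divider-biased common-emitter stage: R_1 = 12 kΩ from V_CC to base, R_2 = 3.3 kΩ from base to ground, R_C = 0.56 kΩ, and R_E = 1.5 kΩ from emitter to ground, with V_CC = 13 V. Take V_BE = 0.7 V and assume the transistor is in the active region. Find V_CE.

Thevenize the base divider: V_Th = V_CC·R_2/(R_1+R_2) = 13×3.3/15.3 = 2.8 V, R_Th = R_1‖R_2 = 2.59 kΩ.
Base-emitter loop: V_Th = I_B·R_Th + V_BE + (β+1)I_B·R_E, so I_B = (2.8 − 0.7) / (2.59 + 51×1.5) = 0.0266 mA.
I_C = β·I_B = 50×0.0266 = 1.33 mA, and I_E = (β+1)I_B = 1.36 mA.
V_CE = V_CC − I_C·R_C − I_E·R_E = 13 − 1.33×0.56 − 1.36×1.5 = 10.2 V.
V_CE = 10.2 V > 0.2 V confirms active-region operation.

V_CE ≈ 10 V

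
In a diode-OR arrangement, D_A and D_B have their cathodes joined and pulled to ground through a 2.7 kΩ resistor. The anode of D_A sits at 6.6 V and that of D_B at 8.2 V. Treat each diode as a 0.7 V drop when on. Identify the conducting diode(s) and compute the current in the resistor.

Only D_B conducts; I_R ≈ 2.8 mA

Assume both conduct. Then node N would need to be at both 6.6−0.7 = 5.9 V and 8.2−0.7 = 7.5 V, which is impossible.
Assume only D_B conducts: V_N = 8.2 − 0.7 = 7.5 V, so I_R = 7.5/2.7 = 2.78 mA.
Check D_A: its anode-to-cathode voltage is 6.6 − 7.5 = -0.9 V < 0.7 V, so it is off. The assumption is consistent.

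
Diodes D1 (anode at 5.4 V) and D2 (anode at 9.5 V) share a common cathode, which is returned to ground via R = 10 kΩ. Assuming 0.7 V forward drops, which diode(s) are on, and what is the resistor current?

Only D2 conducts; I_R ≈ 0.88 mA

Assume both conduct. Then node N would need to be at both 5.4−0.7 = 4.7 V and 9.5−0.7 = 8.8 V, which is impossible.
Assume only D2 conducts: V_N = 9.5 − 0.7 = 8.8 V, so I_R = 8.8/10 = 0.88 mA.
Check D1: its anode-to-cathode voltage is 5.4 − 8.8 = -3.4 V < 0.7 V, so it is off. The assumption is consistent.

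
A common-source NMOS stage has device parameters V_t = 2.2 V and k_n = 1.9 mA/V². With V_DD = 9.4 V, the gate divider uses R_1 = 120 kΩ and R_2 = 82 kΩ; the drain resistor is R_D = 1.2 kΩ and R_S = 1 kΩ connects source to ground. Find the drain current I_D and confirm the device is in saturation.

V_G = V_DD·R_2/(R_1+R_2) = 9.4×82/202 = 3.82 V.
Assume saturation: I_D = (k_n/2)(V_GS − V_t)² with V_GS = V_G − I_D·R_S = 3.82 − 1·I_D.
Substituting gives 0.95·I_D² − 4.07·I_D + 2.48 = 0, with roots I_D = 0.736 or 3.55 mA.
The root I_D = 3.55 mA gives V_GS = 0.267 V ≤ V_t, so take I_D = 0.736 mA.
Then V_GS = 3.08 V and V_DS = V_DD − I_D(R_D+R_S) = 9.4 − 0.736×2.2 = 7.78 V.
Saturation requires V_DS ≥ V_GS − V_t = 0.88 V; 7.78 ≥ 0.88 ✓.

I_D ≈ 0.74 mA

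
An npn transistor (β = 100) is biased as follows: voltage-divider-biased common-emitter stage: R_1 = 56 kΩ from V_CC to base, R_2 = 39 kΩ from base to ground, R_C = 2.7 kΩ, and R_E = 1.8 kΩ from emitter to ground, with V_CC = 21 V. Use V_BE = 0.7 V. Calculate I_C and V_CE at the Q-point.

I_C ≈ 3.9 mA, V_CE ≈ 3.5 V

Thevenize the base divider: V_Th = V_CC·R_2/(R_1+R_2) = 21×39/95 = 8.62 V, R_Th = R_1‖R_2 = 23 kΩ.
Base-emitter loop: V_Th = I_B·R_Th + V_BE + (β+1)I_B·R_E, so I_B = (8.62 − 0.7) / (23 + 101×1.8) = 0.0387 mA.
I_C = β·I_B = 100×0.0387 = 3.87 mA, and I_E = (β+1)I_B = 3.91 mA.
V_CE = V_CC − I_C·R_C − I_E·R_E = 21 − 3.87×2.7 − 3.91×1.8 = 3.52 V.
V_CE = 3.52 V > 0.2 V confirms active-region operation.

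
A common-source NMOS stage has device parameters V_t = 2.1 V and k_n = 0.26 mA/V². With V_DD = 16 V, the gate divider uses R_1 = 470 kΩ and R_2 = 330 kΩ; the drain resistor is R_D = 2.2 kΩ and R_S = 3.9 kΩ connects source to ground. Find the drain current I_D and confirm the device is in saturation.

V_G = V_DD·R_2/(R_1+R_2) = 16×330/800 = 6.6 V.
Assume saturation: I_D = (k_n/2)(V_GS − V_t)² with V_GS = V_G − I_D·R_S = 6.6 − 3.9·I_D.
Substituting gives 1.98·I_D² − 5.56·I_D + 2.63 = 0, with roots I_D = 0.602 or 2.21 mA.
The root I_D = 2.21 mA gives V_GS = -2.02 V ≤ V_t, so take I_D = 0.602 mA.
Then V_GS = 4.25 V and V_DS = V_DD − I_D(R_D+R_S) = 16 − 0.602×6.1 = 12.3 V.
Saturation requires V_DS ≥ V_GS − V_t = 2.15 V; 12.3 ≥ 2.15 ✓.

I_D ≈ 0.6 mA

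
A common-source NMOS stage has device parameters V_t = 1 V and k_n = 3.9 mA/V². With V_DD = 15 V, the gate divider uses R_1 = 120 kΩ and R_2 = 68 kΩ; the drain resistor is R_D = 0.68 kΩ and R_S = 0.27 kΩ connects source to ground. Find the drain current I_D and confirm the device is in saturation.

V_G = V_DD·R_2/(R_1+R_2) = 15×68/188 = 5.43 V.
Assume saturation: I_D = (k_n/2)(V_GS − V_t)² with V_GS = V_G − I_D·R_S = 5.43 − 0.27·I_D.
Substituting gives 0.142·I_D² − 5.66·I_D + 38.2 = 0, with roots I_D = 8.61 or 31.2 mA.
The root I_D = 31.2 mA gives V_GS = -3 V ≤ V_t, so take I_D = 8.61 mA.
Then V_GS = 3.1 V and V_DS = V_DD − I_D(R_D+R_S) = 15 − 8.61×0.95 = 6.82 V.
Saturation requires V_DS ≥ V_GS − V_t = 2.1 V; 6.82 ≥ 2.1 ✓.

I_D ≈ 8.6 mA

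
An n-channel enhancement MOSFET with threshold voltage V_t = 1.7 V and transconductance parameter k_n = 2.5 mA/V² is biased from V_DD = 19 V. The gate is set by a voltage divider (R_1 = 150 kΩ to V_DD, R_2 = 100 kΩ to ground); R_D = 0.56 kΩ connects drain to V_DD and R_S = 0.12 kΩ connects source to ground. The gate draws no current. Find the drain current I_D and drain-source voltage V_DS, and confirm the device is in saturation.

I_D ≈ 18 mA, V_DS ≈ 6.9 V

V_G = V_DD·R_2/(R_1+R_2) = 19×100/250 = 7.6 V.
Assume saturation: I_D = (k_n/2)(V_GS − V_t)² with V_GS = V_G − I_D·R_S = 7.6 − 0.12·I_D.
Substituting gives 0.018·I_D² − 2.77·I_D + 43.5 = 0, with roots I_D = 17.8 or 136 mA.
The root I_D = 136 mA gives V_GS = -8.74 V ≤ V_t, so take I_D = 17.8 mA.
Then V_GS = 5.47 V and V_DS = V_DD − I_D(R_D+R_S) = 19 − 17.8×0.68 = 6.92 V.
Saturation requires V_DS ≥ V_GS − V_t = 3.77 V; 6.92 ≥ 3.77 ✓.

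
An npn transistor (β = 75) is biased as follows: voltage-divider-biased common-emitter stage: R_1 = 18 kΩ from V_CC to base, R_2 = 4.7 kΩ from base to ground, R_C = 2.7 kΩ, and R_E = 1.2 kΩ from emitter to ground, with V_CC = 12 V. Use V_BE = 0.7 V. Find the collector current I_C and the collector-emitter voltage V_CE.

I_C ≈ 1.4 mA, V_CE ≈ 6.5 V

Thevenize the base divider: V_Th = V_CC·R_2/(R_1+R_2) = 12×4.7/22.7 = 2.48 V, R_Th = R_1‖R_2 = 3.73 kΩ.
Base-emitter loop: V_Th = I_B·R_Th + V_BE + (β+1)I_B·R_E, so I_B = (2.48 − 0.7) / (3.73 + 76×1.2) = 0.0188 mA.
I_C = β·I_B = 75×0.0188 = 1.41 mA, and I_E = (β+1)I_B = 1.43 mA.
V_CE = V_CC − I_C·R_C − I_E·R_E = 12 − 1.41×2.7 − 1.43×1.2 = 6.48 V.
V_CE = 6.48 V > 0.2 V confirms active-region operation.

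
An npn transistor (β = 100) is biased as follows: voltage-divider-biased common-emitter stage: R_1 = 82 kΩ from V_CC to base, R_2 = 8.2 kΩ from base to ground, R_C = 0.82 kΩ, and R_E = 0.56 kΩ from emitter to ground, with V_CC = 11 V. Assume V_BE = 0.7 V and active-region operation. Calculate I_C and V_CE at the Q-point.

I_C ≈ 0.47 mA, V_CE ≈ 10 V

Thevenize the base divider: V_Th = V_CC·R_2/(R_1+R_2) = 11×8.2/90.2 = 1 V, R_Th = R_1‖R_2 = 7.45 kΩ.
Base-emitter loop: V_Th = I_B·R_Th + V_BE + (β+1)I_B·R_E, so I_B = (1 − 0.7) / (7.45 + 101×0.56) = 0.00469 mA.
I_C = β·I_B = 100×0.00469 = 0.469 mA, and I_E = (β+1)I_B = 0.473 mA.
V_CE = V_CC − I_C·R_C − I_E·R_E = 11 − 0.469×0.82 − 0.473×0.56 = 10.4 V.
V_CE = 10.4 V > 0.2 V confirms active-region operation.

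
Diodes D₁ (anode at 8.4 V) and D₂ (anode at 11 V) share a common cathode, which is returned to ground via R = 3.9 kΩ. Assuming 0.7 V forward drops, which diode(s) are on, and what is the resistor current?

Only D₂ conducts; I_R ≈ 2.6 mA

Assume both conduct. Then node N would need to be at both 8.4−0.7 = 7.7 V and 11−0.7 = 10.3 V, which is impossible.
Assume only D₂ conducts: V_N = 11 − 0.7 = 10.3 V, so I_R = 10.3/3.9 = 2.64 mA.
Check D₁: its anode-to-cathode voltage is 8.4 − 10.3 = -1.9 V < 0.7 V, so it is off. The assumption is consistent.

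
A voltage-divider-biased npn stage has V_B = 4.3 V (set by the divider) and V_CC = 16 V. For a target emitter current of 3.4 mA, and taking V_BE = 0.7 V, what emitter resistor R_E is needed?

R_E ≈ 1.1 kΩ

V_E = V_B − V_BE = 4.3 − 0.7 = 3.6 V.
R_E = V_E / I_E = 3.6 / 3.4 = 1.06 kΩ.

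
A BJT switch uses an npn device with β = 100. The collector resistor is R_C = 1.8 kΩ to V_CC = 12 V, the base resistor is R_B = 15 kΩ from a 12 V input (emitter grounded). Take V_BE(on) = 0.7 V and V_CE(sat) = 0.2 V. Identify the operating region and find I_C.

Assume active: I_B = (12 − 0.7)/15 = 0.753 mA, giving I_C = β·I_B = 75.3 mA.
But then V_CE = 12 − 75.3×1.8 = -124 V < V_CE(sat) = 0.2 V — impossible in the active region.
So the transistor is saturated. With V_CE = 0.2 V, I_C = (V_CC − 0.2)/R_C = 11.8/1.8 = 6.56 mA.
Check: β·I_B = 75.3 mA > I_C = 6.56 mA, confirming saturation.

saturation; I_C ≈ 6.6 mA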